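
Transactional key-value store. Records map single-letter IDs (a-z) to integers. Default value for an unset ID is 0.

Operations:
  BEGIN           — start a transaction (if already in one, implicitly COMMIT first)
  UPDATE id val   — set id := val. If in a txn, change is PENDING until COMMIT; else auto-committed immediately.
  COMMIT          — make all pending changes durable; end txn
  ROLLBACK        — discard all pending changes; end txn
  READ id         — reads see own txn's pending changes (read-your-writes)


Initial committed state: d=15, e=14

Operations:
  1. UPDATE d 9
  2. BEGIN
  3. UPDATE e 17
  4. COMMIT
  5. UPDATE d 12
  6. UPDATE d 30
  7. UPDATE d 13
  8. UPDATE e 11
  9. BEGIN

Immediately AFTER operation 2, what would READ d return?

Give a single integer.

Initial committed: {d=15, e=14}
Op 1: UPDATE d=9 (auto-commit; committed d=9)
Op 2: BEGIN: in_txn=True, pending={}
After op 2: visible(d) = 9 (pending={}, committed={d=9, e=14})

Answer: 9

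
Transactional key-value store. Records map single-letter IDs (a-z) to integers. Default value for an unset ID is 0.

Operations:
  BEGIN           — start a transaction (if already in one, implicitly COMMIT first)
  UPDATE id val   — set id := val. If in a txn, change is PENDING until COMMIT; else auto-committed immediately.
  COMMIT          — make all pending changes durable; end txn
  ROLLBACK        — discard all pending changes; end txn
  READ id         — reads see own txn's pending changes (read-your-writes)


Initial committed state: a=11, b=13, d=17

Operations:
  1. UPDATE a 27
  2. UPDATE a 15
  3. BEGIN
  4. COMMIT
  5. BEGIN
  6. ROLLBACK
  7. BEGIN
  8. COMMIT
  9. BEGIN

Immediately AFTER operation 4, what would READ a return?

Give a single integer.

Initial committed: {a=11, b=13, d=17}
Op 1: UPDATE a=27 (auto-commit; committed a=27)
Op 2: UPDATE a=15 (auto-commit; committed a=15)
Op 3: BEGIN: in_txn=True, pending={}
Op 4: COMMIT: merged [] into committed; committed now {a=15, b=13, d=17}
After op 4: visible(a) = 15 (pending={}, committed={a=15, b=13, d=17})

Answer: 15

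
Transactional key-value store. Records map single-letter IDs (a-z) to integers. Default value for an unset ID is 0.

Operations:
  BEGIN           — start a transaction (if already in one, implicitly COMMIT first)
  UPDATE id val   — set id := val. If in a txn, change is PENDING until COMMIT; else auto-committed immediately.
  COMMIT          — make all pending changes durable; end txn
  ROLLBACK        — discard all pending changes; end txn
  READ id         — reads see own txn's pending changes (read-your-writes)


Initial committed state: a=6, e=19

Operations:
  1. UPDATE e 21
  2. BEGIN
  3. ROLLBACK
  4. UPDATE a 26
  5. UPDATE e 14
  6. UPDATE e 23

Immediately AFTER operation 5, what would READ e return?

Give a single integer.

Answer: 14

Derivation:
Initial committed: {a=6, e=19}
Op 1: UPDATE e=21 (auto-commit; committed e=21)
Op 2: BEGIN: in_txn=True, pending={}
Op 3: ROLLBACK: discarded pending []; in_txn=False
Op 4: UPDATE a=26 (auto-commit; committed a=26)
Op 5: UPDATE e=14 (auto-commit; committed e=14)
After op 5: visible(e) = 14 (pending={}, committed={a=26, e=14})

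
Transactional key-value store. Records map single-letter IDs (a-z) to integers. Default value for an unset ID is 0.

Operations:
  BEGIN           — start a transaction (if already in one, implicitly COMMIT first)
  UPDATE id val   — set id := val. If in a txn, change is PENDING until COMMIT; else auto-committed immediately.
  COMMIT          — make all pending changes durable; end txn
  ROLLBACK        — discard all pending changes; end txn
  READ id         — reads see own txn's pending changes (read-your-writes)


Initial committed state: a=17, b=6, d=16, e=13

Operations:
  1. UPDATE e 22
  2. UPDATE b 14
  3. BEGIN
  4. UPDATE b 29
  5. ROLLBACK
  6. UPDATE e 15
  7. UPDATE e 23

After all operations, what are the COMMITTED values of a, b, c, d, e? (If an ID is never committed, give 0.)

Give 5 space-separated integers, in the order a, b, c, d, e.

Answer: 17 14 0 16 23

Derivation:
Initial committed: {a=17, b=6, d=16, e=13}
Op 1: UPDATE e=22 (auto-commit; committed e=22)
Op 2: UPDATE b=14 (auto-commit; committed b=14)
Op 3: BEGIN: in_txn=True, pending={}
Op 4: UPDATE b=29 (pending; pending now {b=29})
Op 5: ROLLBACK: discarded pending ['b']; in_txn=False
Op 6: UPDATE e=15 (auto-commit; committed e=15)
Op 7: UPDATE e=23 (auto-commit; committed e=23)
Final committed: {a=17, b=14, d=16, e=23}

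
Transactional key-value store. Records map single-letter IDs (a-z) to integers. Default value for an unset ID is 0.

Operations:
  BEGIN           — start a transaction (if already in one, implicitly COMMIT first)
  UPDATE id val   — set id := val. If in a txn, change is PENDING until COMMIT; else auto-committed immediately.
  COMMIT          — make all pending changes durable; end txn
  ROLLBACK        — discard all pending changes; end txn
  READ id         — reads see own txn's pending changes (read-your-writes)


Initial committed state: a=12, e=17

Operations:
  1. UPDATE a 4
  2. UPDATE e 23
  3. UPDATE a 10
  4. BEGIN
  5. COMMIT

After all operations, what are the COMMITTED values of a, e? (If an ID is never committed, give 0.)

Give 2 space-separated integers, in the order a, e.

Answer: 10 23

Derivation:
Initial committed: {a=12, e=17}
Op 1: UPDATE a=4 (auto-commit; committed a=4)
Op 2: UPDATE e=23 (auto-commit; committed e=23)
Op 3: UPDATE a=10 (auto-commit; committed a=10)
Op 4: BEGIN: in_txn=True, pending={}
Op 5: COMMIT: merged [] into committed; committed now {a=10, e=23}
Final committed: {a=10, e=23}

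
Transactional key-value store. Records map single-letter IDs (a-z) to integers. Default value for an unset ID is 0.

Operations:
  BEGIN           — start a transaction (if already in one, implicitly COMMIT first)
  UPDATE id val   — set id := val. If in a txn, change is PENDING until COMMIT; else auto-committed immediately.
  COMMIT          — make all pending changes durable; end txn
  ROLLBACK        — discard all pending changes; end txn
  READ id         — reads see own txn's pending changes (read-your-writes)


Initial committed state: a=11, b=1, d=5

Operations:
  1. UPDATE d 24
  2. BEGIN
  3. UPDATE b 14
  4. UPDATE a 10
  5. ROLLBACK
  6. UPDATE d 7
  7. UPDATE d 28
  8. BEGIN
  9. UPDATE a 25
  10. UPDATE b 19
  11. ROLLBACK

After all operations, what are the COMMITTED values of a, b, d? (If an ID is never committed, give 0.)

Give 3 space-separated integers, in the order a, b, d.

Answer: 11 1 28

Derivation:
Initial committed: {a=11, b=1, d=5}
Op 1: UPDATE d=24 (auto-commit; committed d=24)
Op 2: BEGIN: in_txn=True, pending={}
Op 3: UPDATE b=14 (pending; pending now {b=14})
Op 4: UPDATE a=10 (pending; pending now {a=10, b=14})
Op 5: ROLLBACK: discarded pending ['a', 'b']; in_txn=False
Op 6: UPDATE d=7 (auto-commit; committed d=7)
Op 7: UPDATE d=28 (auto-commit; committed d=28)
Op 8: BEGIN: in_txn=True, pending={}
Op 9: UPDATE a=25 (pending; pending now {a=25})
Op 10: UPDATE b=19 (pending; pending now {a=25, b=19})
Op 11: ROLLBACK: discarded pending ['a', 'b']; in_txn=False
Final committed: {a=11, b=1, d=28}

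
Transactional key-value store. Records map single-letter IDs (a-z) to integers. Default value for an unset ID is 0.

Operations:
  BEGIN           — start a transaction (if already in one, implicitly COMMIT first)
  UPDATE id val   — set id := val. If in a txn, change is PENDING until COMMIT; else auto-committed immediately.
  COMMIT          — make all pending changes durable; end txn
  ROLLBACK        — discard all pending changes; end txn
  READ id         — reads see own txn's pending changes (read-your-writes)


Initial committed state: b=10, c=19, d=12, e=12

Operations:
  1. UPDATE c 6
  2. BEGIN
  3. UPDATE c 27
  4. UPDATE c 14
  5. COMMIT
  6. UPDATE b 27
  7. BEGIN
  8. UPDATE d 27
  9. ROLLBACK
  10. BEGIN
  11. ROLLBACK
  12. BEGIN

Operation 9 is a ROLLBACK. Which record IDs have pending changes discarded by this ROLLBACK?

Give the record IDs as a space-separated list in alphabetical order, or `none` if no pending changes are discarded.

Answer: d

Derivation:
Initial committed: {b=10, c=19, d=12, e=12}
Op 1: UPDATE c=6 (auto-commit; committed c=6)
Op 2: BEGIN: in_txn=True, pending={}
Op 3: UPDATE c=27 (pending; pending now {c=27})
Op 4: UPDATE c=14 (pending; pending now {c=14})
Op 5: COMMIT: merged ['c'] into committed; committed now {b=10, c=14, d=12, e=12}
Op 6: UPDATE b=27 (auto-commit; committed b=27)
Op 7: BEGIN: in_txn=True, pending={}
Op 8: UPDATE d=27 (pending; pending now {d=27})
Op 9: ROLLBACK: discarded pending ['d']; in_txn=False
Op 10: BEGIN: in_txn=True, pending={}
Op 11: ROLLBACK: discarded pending []; in_txn=False
Op 12: BEGIN: in_txn=True, pending={}
ROLLBACK at op 9 discards: ['d']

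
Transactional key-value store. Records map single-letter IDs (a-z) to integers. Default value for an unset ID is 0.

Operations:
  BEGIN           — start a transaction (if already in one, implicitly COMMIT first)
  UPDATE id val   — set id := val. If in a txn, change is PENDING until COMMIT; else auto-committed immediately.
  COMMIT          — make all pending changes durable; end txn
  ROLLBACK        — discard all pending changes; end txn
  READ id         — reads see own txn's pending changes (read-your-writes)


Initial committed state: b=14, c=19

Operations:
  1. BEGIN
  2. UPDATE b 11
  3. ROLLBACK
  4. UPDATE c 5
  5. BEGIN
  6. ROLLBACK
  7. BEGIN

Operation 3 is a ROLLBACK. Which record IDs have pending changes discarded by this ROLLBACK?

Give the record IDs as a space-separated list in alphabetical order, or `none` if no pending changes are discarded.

Initial committed: {b=14, c=19}
Op 1: BEGIN: in_txn=True, pending={}
Op 2: UPDATE b=11 (pending; pending now {b=11})
Op 3: ROLLBACK: discarded pending ['b']; in_txn=False
Op 4: UPDATE c=5 (auto-commit; committed c=5)
Op 5: BEGIN: in_txn=True, pending={}
Op 6: ROLLBACK: discarded pending []; in_txn=False
Op 7: BEGIN: in_txn=True, pending={}
ROLLBACK at op 3 discards: ['b']

Answer: b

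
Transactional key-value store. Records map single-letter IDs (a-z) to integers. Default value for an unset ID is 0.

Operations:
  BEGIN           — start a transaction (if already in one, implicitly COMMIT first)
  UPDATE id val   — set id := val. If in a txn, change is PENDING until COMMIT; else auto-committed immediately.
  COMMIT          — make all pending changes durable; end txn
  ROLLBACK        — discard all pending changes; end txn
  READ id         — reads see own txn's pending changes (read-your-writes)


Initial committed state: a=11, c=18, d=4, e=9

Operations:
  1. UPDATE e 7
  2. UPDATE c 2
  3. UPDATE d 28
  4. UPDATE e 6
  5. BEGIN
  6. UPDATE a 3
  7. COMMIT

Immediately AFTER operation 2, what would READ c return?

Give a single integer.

Initial committed: {a=11, c=18, d=4, e=9}
Op 1: UPDATE e=7 (auto-commit; committed e=7)
Op 2: UPDATE c=2 (auto-commit; committed c=2)
After op 2: visible(c) = 2 (pending={}, committed={a=11, c=2, d=4, e=7})

Answer: 2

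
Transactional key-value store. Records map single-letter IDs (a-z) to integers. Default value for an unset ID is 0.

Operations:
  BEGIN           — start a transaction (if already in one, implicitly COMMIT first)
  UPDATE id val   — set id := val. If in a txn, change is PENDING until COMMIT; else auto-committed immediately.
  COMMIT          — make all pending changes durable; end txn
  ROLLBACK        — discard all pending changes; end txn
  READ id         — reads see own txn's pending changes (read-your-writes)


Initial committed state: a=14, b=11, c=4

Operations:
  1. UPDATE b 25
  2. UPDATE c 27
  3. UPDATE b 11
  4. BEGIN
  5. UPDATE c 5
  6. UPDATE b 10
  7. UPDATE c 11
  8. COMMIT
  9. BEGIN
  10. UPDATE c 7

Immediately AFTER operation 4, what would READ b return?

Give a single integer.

Initial committed: {a=14, b=11, c=4}
Op 1: UPDATE b=25 (auto-commit; committed b=25)
Op 2: UPDATE c=27 (auto-commit; committed c=27)
Op 3: UPDATE b=11 (auto-commit; committed b=11)
Op 4: BEGIN: in_txn=True, pending={}
After op 4: visible(b) = 11 (pending={}, committed={a=14, b=11, c=27})

Answer: 11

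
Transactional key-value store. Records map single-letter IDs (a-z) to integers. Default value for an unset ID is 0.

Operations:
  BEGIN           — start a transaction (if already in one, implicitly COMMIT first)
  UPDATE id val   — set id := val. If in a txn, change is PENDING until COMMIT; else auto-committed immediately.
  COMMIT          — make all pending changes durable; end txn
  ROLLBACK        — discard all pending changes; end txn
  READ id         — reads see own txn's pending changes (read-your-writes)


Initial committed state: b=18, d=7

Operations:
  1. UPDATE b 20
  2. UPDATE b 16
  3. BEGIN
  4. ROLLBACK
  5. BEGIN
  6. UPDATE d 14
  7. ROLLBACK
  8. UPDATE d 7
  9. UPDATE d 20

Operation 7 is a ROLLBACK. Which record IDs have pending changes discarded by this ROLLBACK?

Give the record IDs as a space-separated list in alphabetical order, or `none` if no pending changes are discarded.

Initial committed: {b=18, d=7}
Op 1: UPDATE b=20 (auto-commit; committed b=20)
Op 2: UPDATE b=16 (auto-commit; committed b=16)
Op 3: BEGIN: in_txn=True, pending={}
Op 4: ROLLBACK: discarded pending []; in_txn=False
Op 5: BEGIN: in_txn=True, pending={}
Op 6: UPDATE d=14 (pending; pending now {d=14})
Op 7: ROLLBACK: discarded pending ['d']; in_txn=False
Op 8: UPDATE d=7 (auto-commit; committed d=7)
Op 9: UPDATE d=20 (auto-commit; committed d=20)
ROLLBACK at op 7 discards: ['d']

Answer: d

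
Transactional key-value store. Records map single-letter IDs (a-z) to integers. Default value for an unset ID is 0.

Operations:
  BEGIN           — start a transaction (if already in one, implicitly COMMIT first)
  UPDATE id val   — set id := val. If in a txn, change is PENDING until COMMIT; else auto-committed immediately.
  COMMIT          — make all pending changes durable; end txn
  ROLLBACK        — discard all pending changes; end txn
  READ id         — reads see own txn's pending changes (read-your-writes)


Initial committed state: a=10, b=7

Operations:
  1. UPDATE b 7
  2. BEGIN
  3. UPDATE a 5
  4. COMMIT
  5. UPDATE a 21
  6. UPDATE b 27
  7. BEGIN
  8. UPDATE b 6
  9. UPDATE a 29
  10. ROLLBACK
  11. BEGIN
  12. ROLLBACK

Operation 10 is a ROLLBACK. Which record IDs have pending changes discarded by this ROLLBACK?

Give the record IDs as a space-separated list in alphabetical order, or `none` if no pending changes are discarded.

Answer: a b

Derivation:
Initial committed: {a=10, b=7}
Op 1: UPDATE b=7 (auto-commit; committed b=7)
Op 2: BEGIN: in_txn=True, pending={}
Op 3: UPDATE a=5 (pending; pending now {a=5})
Op 4: COMMIT: merged ['a'] into committed; committed now {a=5, b=7}
Op 5: UPDATE a=21 (auto-commit; committed a=21)
Op 6: UPDATE b=27 (auto-commit; committed b=27)
Op 7: BEGIN: in_txn=True, pending={}
Op 8: UPDATE b=6 (pending; pending now {b=6})
Op 9: UPDATE a=29 (pending; pending now {a=29, b=6})
Op 10: ROLLBACK: discarded pending ['a', 'b']; in_txn=False
Op 11: BEGIN: in_txn=True, pending={}
Op 12: ROLLBACK: discarded pending []; in_txn=False
ROLLBACK at op 10 discards: ['a', 'b']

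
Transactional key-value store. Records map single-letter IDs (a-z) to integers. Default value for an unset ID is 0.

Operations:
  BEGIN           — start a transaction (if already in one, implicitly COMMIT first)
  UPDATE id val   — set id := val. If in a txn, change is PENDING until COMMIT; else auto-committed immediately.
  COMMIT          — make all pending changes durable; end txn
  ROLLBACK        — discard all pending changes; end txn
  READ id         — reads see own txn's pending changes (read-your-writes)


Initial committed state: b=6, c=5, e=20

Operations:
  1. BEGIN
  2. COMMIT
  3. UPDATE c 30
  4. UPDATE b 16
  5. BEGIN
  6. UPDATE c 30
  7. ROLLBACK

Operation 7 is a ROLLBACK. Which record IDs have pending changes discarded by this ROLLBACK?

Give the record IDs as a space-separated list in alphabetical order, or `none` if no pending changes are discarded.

Answer: c

Derivation:
Initial committed: {b=6, c=5, e=20}
Op 1: BEGIN: in_txn=True, pending={}
Op 2: COMMIT: merged [] into committed; committed now {b=6, c=5, e=20}
Op 3: UPDATE c=30 (auto-commit; committed c=30)
Op 4: UPDATE b=16 (auto-commit; committed b=16)
Op 5: BEGIN: in_txn=True, pending={}
Op 6: UPDATE c=30 (pending; pending now {c=30})
Op 7: ROLLBACK: discarded pending ['c']; in_txn=False
ROLLBACK at op 7 discards: ['c']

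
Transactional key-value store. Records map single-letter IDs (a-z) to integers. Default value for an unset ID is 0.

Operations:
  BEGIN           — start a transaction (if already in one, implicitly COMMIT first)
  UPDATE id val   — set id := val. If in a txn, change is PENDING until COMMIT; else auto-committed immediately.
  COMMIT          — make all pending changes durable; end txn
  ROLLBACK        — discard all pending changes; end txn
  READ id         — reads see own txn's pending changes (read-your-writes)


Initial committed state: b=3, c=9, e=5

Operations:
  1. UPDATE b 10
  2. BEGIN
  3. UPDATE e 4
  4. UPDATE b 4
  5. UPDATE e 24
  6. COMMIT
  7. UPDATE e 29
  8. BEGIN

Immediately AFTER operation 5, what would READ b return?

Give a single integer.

Initial committed: {b=3, c=9, e=5}
Op 1: UPDATE b=10 (auto-commit; committed b=10)
Op 2: BEGIN: in_txn=True, pending={}
Op 3: UPDATE e=4 (pending; pending now {e=4})
Op 4: UPDATE b=4 (pending; pending now {b=4, e=4})
Op 5: UPDATE e=24 (pending; pending now {b=4, e=24})
After op 5: visible(b) = 4 (pending={b=4, e=24}, committed={b=10, c=9, e=5})

Answer: 4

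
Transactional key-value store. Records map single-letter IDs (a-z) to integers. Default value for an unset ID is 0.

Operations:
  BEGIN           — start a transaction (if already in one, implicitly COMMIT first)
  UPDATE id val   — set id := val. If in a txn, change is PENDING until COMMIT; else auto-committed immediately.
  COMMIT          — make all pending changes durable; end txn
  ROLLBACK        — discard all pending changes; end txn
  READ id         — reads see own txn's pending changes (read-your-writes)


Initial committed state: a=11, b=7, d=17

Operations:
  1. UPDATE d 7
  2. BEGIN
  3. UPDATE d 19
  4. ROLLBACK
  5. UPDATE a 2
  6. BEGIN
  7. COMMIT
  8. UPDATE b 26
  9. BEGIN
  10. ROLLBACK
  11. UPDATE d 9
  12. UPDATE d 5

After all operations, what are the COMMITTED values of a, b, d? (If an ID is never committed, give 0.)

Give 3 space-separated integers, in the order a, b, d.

Initial committed: {a=11, b=7, d=17}
Op 1: UPDATE d=7 (auto-commit; committed d=7)
Op 2: BEGIN: in_txn=True, pending={}
Op 3: UPDATE d=19 (pending; pending now {d=19})
Op 4: ROLLBACK: discarded pending ['d']; in_txn=False
Op 5: UPDATE a=2 (auto-commit; committed a=2)
Op 6: BEGIN: in_txn=True, pending={}
Op 7: COMMIT: merged [] into committed; committed now {a=2, b=7, d=7}
Op 8: UPDATE b=26 (auto-commit; committed b=26)
Op 9: BEGIN: in_txn=True, pending={}
Op 10: ROLLBACK: discarded pending []; in_txn=False
Op 11: UPDATE d=9 (auto-commit; committed d=9)
Op 12: UPDATE d=5 (auto-commit; committed d=5)
Final committed: {a=2, b=26, d=5}

Answer: 2 26 5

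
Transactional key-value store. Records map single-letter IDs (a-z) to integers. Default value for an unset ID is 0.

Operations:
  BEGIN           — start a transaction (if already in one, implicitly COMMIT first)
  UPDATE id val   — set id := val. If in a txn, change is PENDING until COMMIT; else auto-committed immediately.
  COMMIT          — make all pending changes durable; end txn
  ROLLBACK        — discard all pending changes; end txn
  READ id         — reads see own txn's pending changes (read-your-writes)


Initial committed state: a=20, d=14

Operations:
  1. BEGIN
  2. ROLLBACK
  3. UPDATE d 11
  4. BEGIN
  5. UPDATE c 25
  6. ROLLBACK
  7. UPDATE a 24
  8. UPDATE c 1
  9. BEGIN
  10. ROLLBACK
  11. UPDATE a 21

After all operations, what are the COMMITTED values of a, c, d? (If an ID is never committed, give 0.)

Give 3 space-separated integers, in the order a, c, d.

Initial committed: {a=20, d=14}
Op 1: BEGIN: in_txn=True, pending={}
Op 2: ROLLBACK: discarded pending []; in_txn=False
Op 3: UPDATE d=11 (auto-commit; committed d=11)
Op 4: BEGIN: in_txn=True, pending={}
Op 5: UPDATE c=25 (pending; pending now {c=25})
Op 6: ROLLBACK: discarded pending ['c']; in_txn=False
Op 7: UPDATE a=24 (auto-commit; committed a=24)
Op 8: UPDATE c=1 (auto-commit; committed c=1)
Op 9: BEGIN: in_txn=True, pending={}
Op 10: ROLLBACK: discarded pending []; in_txn=False
Op 11: UPDATE a=21 (auto-commit; committed a=21)
Final committed: {a=21, c=1, d=11}

Answer: 21 1 11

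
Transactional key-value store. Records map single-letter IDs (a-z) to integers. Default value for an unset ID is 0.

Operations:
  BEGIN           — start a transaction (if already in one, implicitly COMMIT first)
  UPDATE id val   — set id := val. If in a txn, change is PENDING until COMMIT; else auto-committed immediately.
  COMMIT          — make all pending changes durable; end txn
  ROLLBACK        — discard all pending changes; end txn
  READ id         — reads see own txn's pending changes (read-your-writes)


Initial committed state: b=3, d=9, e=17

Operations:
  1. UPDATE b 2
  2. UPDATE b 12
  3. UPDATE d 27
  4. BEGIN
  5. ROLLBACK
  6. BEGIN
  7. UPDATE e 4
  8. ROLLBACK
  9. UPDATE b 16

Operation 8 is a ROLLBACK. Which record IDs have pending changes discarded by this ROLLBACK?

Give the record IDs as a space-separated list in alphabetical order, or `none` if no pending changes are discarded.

Answer: e

Derivation:
Initial committed: {b=3, d=9, e=17}
Op 1: UPDATE b=2 (auto-commit; committed b=2)
Op 2: UPDATE b=12 (auto-commit; committed b=12)
Op 3: UPDATE d=27 (auto-commit; committed d=27)
Op 4: BEGIN: in_txn=True, pending={}
Op 5: ROLLBACK: discarded pending []; in_txn=False
Op 6: BEGIN: in_txn=True, pending={}
Op 7: UPDATE e=4 (pending; pending now {e=4})
Op 8: ROLLBACK: discarded pending ['e']; in_txn=False
Op 9: UPDATE b=16 (auto-commit; committed b=16)
ROLLBACK at op 8 discards: ['e']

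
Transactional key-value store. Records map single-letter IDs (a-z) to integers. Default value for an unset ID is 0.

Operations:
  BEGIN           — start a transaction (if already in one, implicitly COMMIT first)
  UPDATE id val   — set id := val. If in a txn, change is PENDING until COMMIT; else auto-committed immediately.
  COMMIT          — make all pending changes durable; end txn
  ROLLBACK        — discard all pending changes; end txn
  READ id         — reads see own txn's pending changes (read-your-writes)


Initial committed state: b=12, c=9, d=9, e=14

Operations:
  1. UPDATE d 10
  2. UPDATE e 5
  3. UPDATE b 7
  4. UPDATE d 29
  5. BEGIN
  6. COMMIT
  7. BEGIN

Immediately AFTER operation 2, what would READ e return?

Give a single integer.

Answer: 5

Derivation:
Initial committed: {b=12, c=9, d=9, e=14}
Op 1: UPDATE d=10 (auto-commit; committed d=10)
Op 2: UPDATE e=5 (auto-commit; committed e=5)
After op 2: visible(e) = 5 (pending={}, committed={b=12, c=9, d=10, e=5})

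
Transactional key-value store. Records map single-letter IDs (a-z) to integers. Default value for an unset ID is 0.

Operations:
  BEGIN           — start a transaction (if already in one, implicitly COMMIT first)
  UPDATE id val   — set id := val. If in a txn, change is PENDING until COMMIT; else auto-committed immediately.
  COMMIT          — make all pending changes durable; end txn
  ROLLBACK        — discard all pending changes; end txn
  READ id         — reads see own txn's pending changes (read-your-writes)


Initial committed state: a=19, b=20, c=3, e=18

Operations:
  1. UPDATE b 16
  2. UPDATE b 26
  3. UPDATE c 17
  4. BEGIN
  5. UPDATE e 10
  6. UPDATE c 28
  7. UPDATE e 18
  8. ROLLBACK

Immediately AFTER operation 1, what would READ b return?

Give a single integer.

Answer: 16

Derivation:
Initial committed: {a=19, b=20, c=3, e=18}
Op 1: UPDATE b=16 (auto-commit; committed b=16)
After op 1: visible(b) = 16 (pending={}, committed={a=19, b=16, c=3, e=18})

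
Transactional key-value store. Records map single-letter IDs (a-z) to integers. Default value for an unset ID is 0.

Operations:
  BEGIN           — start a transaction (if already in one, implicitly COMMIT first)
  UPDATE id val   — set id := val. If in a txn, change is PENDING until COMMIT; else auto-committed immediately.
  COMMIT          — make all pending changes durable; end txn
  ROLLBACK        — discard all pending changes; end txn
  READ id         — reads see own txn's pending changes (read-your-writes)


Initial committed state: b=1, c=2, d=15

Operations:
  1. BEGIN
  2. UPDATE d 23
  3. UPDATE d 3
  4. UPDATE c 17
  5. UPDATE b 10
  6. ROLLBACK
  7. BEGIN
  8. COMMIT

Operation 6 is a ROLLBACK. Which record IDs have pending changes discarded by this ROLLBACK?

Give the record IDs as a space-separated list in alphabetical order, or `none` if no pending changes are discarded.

Answer: b c d

Derivation:
Initial committed: {b=1, c=2, d=15}
Op 1: BEGIN: in_txn=True, pending={}
Op 2: UPDATE d=23 (pending; pending now {d=23})
Op 3: UPDATE d=3 (pending; pending now {d=3})
Op 4: UPDATE c=17 (pending; pending now {c=17, d=3})
Op 5: UPDATE b=10 (pending; pending now {b=10, c=17, d=3})
Op 6: ROLLBACK: discarded pending ['b', 'c', 'd']; in_txn=False
Op 7: BEGIN: in_txn=True, pending={}
Op 8: COMMIT: merged [] into committed; committed now {b=1, c=2, d=15}
ROLLBACK at op 6 discards: ['b', 'c', 'd']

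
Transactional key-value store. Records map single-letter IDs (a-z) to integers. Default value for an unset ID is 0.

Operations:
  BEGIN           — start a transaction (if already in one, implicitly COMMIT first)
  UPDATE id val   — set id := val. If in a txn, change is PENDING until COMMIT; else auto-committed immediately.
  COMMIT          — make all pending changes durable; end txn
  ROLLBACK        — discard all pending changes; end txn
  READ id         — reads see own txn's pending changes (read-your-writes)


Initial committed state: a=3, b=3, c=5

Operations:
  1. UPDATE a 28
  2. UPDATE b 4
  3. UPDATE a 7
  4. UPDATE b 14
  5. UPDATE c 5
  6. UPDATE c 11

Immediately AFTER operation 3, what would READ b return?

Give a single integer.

Initial committed: {a=3, b=3, c=5}
Op 1: UPDATE a=28 (auto-commit; committed a=28)
Op 2: UPDATE b=4 (auto-commit; committed b=4)
Op 3: UPDATE a=7 (auto-commit; committed a=7)
After op 3: visible(b) = 4 (pending={}, committed={a=7, b=4, c=5})

Answer: 4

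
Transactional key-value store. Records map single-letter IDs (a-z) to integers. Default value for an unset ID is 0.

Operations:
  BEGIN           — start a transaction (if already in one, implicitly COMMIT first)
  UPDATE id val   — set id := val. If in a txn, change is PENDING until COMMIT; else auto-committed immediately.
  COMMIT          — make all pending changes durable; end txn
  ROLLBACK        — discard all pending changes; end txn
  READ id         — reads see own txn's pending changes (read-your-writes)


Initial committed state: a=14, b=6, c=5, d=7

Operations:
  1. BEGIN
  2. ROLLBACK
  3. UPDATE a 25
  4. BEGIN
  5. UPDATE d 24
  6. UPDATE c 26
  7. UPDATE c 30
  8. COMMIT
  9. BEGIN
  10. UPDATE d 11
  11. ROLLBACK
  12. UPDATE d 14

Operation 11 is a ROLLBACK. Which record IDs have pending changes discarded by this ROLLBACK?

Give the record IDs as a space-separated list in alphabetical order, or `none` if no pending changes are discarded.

Initial committed: {a=14, b=6, c=5, d=7}
Op 1: BEGIN: in_txn=True, pending={}
Op 2: ROLLBACK: discarded pending []; in_txn=False
Op 3: UPDATE a=25 (auto-commit; committed a=25)
Op 4: BEGIN: in_txn=True, pending={}
Op 5: UPDATE d=24 (pending; pending now {d=24})
Op 6: UPDATE c=26 (pending; pending now {c=26, d=24})
Op 7: UPDATE c=30 (pending; pending now {c=30, d=24})
Op 8: COMMIT: merged ['c', 'd'] into committed; committed now {a=25, b=6, c=30, d=24}
Op 9: BEGIN: in_txn=True, pending={}
Op 10: UPDATE d=11 (pending; pending now {d=11})
Op 11: ROLLBACK: discarded pending ['d']; in_txn=False
Op 12: UPDATE d=14 (auto-commit; committed d=14)
ROLLBACK at op 11 discards: ['d']

Answer: d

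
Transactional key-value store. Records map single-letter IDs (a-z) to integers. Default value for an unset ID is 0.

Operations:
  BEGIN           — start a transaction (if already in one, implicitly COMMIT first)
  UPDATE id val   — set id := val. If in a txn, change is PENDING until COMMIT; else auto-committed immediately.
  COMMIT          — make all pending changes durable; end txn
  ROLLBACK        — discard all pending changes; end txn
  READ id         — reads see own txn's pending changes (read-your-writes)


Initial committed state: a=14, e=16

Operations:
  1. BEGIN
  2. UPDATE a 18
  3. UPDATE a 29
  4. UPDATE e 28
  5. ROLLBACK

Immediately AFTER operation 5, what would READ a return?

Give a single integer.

Answer: 14

Derivation:
Initial committed: {a=14, e=16}
Op 1: BEGIN: in_txn=True, pending={}
Op 2: UPDATE a=18 (pending; pending now {a=18})
Op 3: UPDATE a=29 (pending; pending now {a=29})
Op 4: UPDATE e=28 (pending; pending now {a=29, e=28})
Op 5: ROLLBACK: discarded pending ['a', 'e']; in_txn=False
After op 5: visible(a) = 14 (pending={}, committed={a=14, e=16})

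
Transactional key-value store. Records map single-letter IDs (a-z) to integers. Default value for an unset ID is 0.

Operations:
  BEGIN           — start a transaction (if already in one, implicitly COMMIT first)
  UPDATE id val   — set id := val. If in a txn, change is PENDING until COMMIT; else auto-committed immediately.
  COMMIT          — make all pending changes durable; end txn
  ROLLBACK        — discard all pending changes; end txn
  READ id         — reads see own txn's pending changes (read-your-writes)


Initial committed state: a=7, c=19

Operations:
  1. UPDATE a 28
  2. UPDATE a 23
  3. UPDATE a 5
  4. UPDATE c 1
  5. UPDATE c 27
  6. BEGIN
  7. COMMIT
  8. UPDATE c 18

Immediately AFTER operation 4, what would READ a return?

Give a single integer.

Answer: 5

Derivation:
Initial committed: {a=7, c=19}
Op 1: UPDATE a=28 (auto-commit; committed a=28)
Op 2: UPDATE a=23 (auto-commit; committed a=23)
Op 3: UPDATE a=5 (auto-commit; committed a=5)
Op 4: UPDATE c=1 (auto-commit; committed c=1)
After op 4: visible(a) = 5 (pending={}, committed={a=5, c=1})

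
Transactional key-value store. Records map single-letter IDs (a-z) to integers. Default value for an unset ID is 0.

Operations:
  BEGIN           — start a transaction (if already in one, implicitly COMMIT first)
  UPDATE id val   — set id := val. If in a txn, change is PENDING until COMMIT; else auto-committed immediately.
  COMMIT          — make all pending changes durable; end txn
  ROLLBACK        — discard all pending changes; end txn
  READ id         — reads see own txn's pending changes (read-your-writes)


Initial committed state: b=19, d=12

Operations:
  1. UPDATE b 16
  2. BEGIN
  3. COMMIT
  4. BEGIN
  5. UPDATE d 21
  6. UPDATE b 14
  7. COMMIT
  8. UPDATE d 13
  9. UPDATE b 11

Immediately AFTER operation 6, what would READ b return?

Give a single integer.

Initial committed: {b=19, d=12}
Op 1: UPDATE b=16 (auto-commit; committed b=16)
Op 2: BEGIN: in_txn=True, pending={}
Op 3: COMMIT: merged [] into committed; committed now {b=16, d=12}
Op 4: BEGIN: in_txn=True, pending={}
Op 5: UPDATE d=21 (pending; pending now {d=21})
Op 6: UPDATE b=14 (pending; pending now {b=14, d=21})
After op 6: visible(b) = 14 (pending={b=14, d=21}, committed={b=16, d=12})

Answer: 14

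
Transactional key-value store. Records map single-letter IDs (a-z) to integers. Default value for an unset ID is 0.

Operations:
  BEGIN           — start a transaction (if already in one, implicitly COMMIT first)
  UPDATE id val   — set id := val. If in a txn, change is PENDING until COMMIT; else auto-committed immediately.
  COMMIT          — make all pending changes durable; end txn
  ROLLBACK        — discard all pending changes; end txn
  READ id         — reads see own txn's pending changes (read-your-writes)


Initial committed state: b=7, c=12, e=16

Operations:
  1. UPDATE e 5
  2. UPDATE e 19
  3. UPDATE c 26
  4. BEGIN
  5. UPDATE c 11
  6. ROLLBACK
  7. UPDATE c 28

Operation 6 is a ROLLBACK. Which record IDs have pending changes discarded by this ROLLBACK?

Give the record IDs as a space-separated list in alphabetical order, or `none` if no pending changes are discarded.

Initial committed: {b=7, c=12, e=16}
Op 1: UPDATE e=5 (auto-commit; committed e=5)
Op 2: UPDATE e=19 (auto-commit; committed e=19)
Op 3: UPDATE c=26 (auto-commit; committed c=26)
Op 4: BEGIN: in_txn=True, pending={}
Op 5: UPDATE c=11 (pending; pending now {c=11})
Op 6: ROLLBACK: discarded pending ['c']; in_txn=False
Op 7: UPDATE c=28 (auto-commit; committed c=28)
ROLLBACK at op 6 discards: ['c']

Answer: c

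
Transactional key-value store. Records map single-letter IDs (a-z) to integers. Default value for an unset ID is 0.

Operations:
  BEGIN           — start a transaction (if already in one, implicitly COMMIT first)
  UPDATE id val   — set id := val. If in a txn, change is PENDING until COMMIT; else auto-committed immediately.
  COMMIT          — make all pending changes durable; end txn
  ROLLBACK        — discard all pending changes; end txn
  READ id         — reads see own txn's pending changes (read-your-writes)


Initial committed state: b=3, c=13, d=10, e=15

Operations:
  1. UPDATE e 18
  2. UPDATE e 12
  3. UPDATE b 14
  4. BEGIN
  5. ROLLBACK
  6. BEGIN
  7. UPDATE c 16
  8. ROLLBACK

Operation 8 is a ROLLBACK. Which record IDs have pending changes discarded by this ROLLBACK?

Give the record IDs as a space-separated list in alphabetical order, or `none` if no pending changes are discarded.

Answer: c

Derivation:
Initial committed: {b=3, c=13, d=10, e=15}
Op 1: UPDATE e=18 (auto-commit; committed e=18)
Op 2: UPDATE e=12 (auto-commit; committed e=12)
Op 3: UPDATE b=14 (auto-commit; committed b=14)
Op 4: BEGIN: in_txn=True, pending={}
Op 5: ROLLBACK: discarded pending []; in_txn=False
Op 6: BEGIN: in_txn=True, pending={}
Op 7: UPDATE c=16 (pending; pending now {c=16})
Op 8: ROLLBACK: discarded pending ['c']; in_txn=False
ROLLBACK at op 8 discards: ['c']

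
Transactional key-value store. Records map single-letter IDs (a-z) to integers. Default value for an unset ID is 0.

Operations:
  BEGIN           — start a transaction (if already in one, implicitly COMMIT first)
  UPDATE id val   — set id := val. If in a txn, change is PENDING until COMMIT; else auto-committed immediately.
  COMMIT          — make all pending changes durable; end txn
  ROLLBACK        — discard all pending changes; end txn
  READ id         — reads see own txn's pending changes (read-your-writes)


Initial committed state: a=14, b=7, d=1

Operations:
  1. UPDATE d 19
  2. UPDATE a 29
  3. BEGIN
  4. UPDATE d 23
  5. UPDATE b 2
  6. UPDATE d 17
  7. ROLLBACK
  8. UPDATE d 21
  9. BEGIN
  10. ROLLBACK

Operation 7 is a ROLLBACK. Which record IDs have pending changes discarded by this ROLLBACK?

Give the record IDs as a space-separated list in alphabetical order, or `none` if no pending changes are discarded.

Answer: b d

Derivation:
Initial committed: {a=14, b=7, d=1}
Op 1: UPDATE d=19 (auto-commit; committed d=19)
Op 2: UPDATE a=29 (auto-commit; committed a=29)
Op 3: BEGIN: in_txn=True, pending={}
Op 4: UPDATE d=23 (pending; pending now {d=23})
Op 5: UPDATE b=2 (pending; pending now {b=2, d=23})
Op 6: UPDATE d=17 (pending; pending now {b=2, d=17})
Op 7: ROLLBACK: discarded pending ['b', 'd']; in_txn=False
Op 8: UPDATE d=21 (auto-commit; committed d=21)
Op 9: BEGIN: in_txn=True, pending={}
Op 10: ROLLBACK: discarded pending []; in_txn=False
ROLLBACK at op 7 discards: ['b', 'd']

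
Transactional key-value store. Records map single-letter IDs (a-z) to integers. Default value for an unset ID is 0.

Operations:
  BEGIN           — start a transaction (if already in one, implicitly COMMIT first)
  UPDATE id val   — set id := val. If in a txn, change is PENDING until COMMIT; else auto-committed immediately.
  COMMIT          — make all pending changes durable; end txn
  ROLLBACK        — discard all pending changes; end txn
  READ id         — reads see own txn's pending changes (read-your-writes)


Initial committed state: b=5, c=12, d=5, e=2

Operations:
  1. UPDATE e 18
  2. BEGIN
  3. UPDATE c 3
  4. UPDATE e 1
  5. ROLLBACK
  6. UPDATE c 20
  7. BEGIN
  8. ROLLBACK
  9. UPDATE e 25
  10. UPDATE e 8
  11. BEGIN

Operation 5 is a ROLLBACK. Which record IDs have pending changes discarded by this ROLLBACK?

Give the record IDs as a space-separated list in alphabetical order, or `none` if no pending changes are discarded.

Answer: c e

Derivation:
Initial committed: {b=5, c=12, d=5, e=2}
Op 1: UPDATE e=18 (auto-commit; committed e=18)
Op 2: BEGIN: in_txn=True, pending={}
Op 3: UPDATE c=3 (pending; pending now {c=3})
Op 4: UPDATE e=1 (pending; pending now {c=3, e=1})
Op 5: ROLLBACK: discarded pending ['c', 'e']; in_txn=False
Op 6: UPDATE c=20 (auto-commit; committed c=20)
Op 7: BEGIN: in_txn=True, pending={}
Op 8: ROLLBACK: discarded pending []; in_txn=False
Op 9: UPDATE e=25 (auto-commit; committed e=25)
Op 10: UPDATE e=8 (auto-commit; committed e=8)
Op 11: BEGIN: in_txn=True, pending={}
ROLLBACK at op 5 discards: ['c', 'e']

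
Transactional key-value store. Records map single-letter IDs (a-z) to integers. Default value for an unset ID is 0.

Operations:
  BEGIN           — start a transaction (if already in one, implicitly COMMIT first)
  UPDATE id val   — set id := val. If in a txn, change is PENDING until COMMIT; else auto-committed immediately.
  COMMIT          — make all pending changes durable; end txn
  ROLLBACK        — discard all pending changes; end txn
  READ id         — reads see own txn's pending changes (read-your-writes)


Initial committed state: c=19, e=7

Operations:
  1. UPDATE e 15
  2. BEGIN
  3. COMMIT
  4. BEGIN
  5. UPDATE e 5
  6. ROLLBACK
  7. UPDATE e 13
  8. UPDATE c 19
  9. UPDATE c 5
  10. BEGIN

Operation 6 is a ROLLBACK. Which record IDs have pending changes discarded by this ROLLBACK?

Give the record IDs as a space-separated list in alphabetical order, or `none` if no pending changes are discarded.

Initial committed: {c=19, e=7}
Op 1: UPDATE e=15 (auto-commit; committed e=15)
Op 2: BEGIN: in_txn=True, pending={}
Op 3: COMMIT: merged [] into committed; committed now {c=19, e=15}
Op 4: BEGIN: in_txn=True, pending={}
Op 5: UPDATE e=5 (pending; pending now {e=5})
Op 6: ROLLBACK: discarded pending ['e']; in_txn=False
Op 7: UPDATE e=13 (auto-commit; committed e=13)
Op 8: UPDATE c=19 (auto-commit; committed c=19)
Op 9: UPDATE c=5 (auto-commit; committed c=5)
Op 10: BEGIN: in_txn=True, pending={}
ROLLBACK at op 6 discards: ['e']

Answer: e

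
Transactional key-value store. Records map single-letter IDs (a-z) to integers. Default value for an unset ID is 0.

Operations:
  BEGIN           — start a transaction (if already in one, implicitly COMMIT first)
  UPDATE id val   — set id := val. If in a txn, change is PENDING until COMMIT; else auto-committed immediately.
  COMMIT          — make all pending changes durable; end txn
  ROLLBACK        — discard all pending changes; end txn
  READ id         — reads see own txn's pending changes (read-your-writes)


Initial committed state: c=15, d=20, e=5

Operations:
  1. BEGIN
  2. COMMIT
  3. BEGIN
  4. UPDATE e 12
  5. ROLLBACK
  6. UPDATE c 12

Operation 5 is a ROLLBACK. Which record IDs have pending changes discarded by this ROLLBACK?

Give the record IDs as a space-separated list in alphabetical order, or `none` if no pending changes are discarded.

Answer: e

Derivation:
Initial committed: {c=15, d=20, e=5}
Op 1: BEGIN: in_txn=True, pending={}
Op 2: COMMIT: merged [] into committed; committed now {c=15, d=20, e=5}
Op 3: BEGIN: in_txn=True, pending={}
Op 4: UPDATE e=12 (pending; pending now {e=12})
Op 5: ROLLBACK: discarded pending ['e']; in_txn=False
Op 6: UPDATE c=12 (auto-commit; committed c=12)
ROLLBACK at op 5 discards: ['e']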